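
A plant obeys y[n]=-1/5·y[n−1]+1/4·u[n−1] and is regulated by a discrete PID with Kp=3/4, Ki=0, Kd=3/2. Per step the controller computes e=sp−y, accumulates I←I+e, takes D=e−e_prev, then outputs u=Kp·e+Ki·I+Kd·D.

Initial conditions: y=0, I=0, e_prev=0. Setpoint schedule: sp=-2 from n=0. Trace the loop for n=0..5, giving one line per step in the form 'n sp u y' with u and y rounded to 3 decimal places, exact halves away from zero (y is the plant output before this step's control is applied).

(exact arithmetic carried between steps; '≈' marks a value shown rounded to 6 d.p. or computed from one; I and e_prev carry over from the previous line; the table rounds u and y to 3 d.p., halves away from zero)
n=0: y=0, sp=-2, e=sp−y=-2; I=-2, D=e−e_prev=-2; u=3/4·(-2)+0·(-2)+3/2·(-2)=-4.5; next y=-1/5·0+1/4·(-4.5)=-1.125
n=1: y=-1.125, sp=-2, e=sp−y=-0.875; I=-2.875, D=e−e_prev=1.125; u=3/4·(-0.875)+0·(-2.875)+3/2·1.125=1.03125; next y=-1/5·(-1.125)+1/4·1.03125≈0.482813
n=2: y≈0.482813, sp=-2, e=sp−y≈-2.482813; I≈-5.357813, D=e−e_prev≈-1.607813; u=3/4·(-2.482813)+0·(-5.357813)+3/2·(-1.607813)≈-4.273828; next y=-1/5·0.482813+1/4·(-4.273828)≈-1.165020
n=3: y≈-1.165020, sp=-2, e=sp−y≈-0.834980; I≈-6.192793, D=e−e_prev≈1.647832; u=3/4·(-0.834980)+0·(-6.192793)+3/2·1.647832≈1.845513; next y=-1/5·(-1.165020)+1/4·1.845513≈0.694382
n=4: y≈0.694382, sp=-2, e=sp−y≈-2.694382; I≈-8.887175, D=e−e_prev≈-1.859402; u=3/4·(-2.694382)+0·(-8.887175)+3/2·(-1.859402)≈-4.809889; next y=-1/5·0.694382+1/4·(-4.809889)≈-1.341349
n=5: y≈-1.341349, sp=-2, e=sp−y≈-0.658651; I≈-9.545826, D=e−e_prev≈2.035731; u=3/4·(-0.658651)+0·(-9.545826)+3/2·2.035731≈2.559608; next y=-1/5·(-1.341349)+1/4·2.559608≈0.908172

0 -2 -4.500 0.000
1 -2 1.031 -1.125
2 -2 -4.274 0.483
3 -2 1.846 -1.165
4 -2 -4.810 0.694
5 -2 2.560 -1.341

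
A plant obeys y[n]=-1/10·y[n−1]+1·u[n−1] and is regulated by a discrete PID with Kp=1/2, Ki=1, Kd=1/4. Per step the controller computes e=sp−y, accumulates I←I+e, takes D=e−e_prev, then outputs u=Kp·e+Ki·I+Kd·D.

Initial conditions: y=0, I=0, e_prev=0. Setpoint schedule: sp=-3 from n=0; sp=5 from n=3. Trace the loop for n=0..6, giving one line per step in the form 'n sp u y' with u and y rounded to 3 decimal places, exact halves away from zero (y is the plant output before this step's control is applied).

0 -3 -5.250 0.000
1 -3 1.688 -5.250
2 -3 -10.434 2.213
3 5 22.738 -10.656
4 5 -27.127 23.804
5 5 55.978 -29.507
6 5 -77.606 58.929

(exact arithmetic carried between steps; '≈' marks a value shown rounded to 6 d.p. or computed from one; I and e_prev carry over from the previous line; the table rounds u and y to 3 d.p., halves away from zero)
n=0: y=0, sp=-3, e=sp−y=-3; I=-3, D=e−e_prev=-3; u=1/2·(-3)+1·(-3)+1/4·(-3)=-5.25; next y=-1/10·0+1·(-5.25)=-5.25
n=1: y=-5.25, sp=-3, e=sp−y=2.25; I=-0.75, D=e−e_prev=5.25; u=1/2·2.25+1·(-0.75)+1/4·5.25=1.6875; next y=-1/10·(-5.25)+1·1.6875=2.2125
n=2: y=2.2125, sp=-3, e=sp−y=-5.2125; I=-5.9625, D=e−e_prev=-7.4625; u=1/2·(-5.2125)+1·(-5.9625)+1/4·(-7.4625)=-10.434375; next y=-1/10·2.2125+1·(-10.434375)=-10.655625
n=3: y=-10.655625, sp=5, e=sp−y=15.655625; I=9.693125, D=e−e_prev=20.868125; u=1/2·15.655625+1·9.693125+1/4·20.868125≈22.737969; next y=-1/10·(-10.655625)+1·22.737969≈23.803531
n=4: y≈23.803531, sp=5, e=sp−y≈-18.803531; I≈-9.110406, D=e−e_prev≈-34.459156; u=1/2·(-18.803531)+1·(-9.110406)+1/4·(-34.459156)≈-27.126961; next y=-1/10·23.803531+1·(-27.126961)≈-29.507314
n=5: y≈-29.507314, sp=5, e=sp−y≈34.507314; I≈25.396908, D=e−e_prev≈53.310845; u=1/2·34.507314+1·25.396908+1/4·53.310845≈55.978276; next y=-1/10·(-29.507314)+1·55.978276≈58.929008
n=6: y≈58.929008, sp=5, e=sp−y≈-53.929008; I≈-28.532100, D=e−e_prev≈-88.436322; u=1/2·(-53.929008)+1·(-28.532100)+1/4·(-88.436322)≈-77.605684; next y=-1/10·58.929008+1·(-77.605684)≈-83.498585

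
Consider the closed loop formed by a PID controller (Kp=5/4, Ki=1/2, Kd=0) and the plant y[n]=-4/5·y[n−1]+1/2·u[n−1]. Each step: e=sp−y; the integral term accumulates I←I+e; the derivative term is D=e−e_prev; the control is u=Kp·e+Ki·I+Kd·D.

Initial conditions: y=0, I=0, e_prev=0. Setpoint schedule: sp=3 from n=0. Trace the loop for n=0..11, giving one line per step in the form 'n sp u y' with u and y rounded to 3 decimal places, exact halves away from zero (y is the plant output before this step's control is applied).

0 3 5.250 0.000
1 3 2.156 2.625
2 3 8.726 -1.022
3 3 -0.117 5.180
4 3 15.213 -4.203
5 3 -7.736 10.969
6 3 29.601 -12.643
7 3 -28.305 24.915
8 3 63.987 -34.084
9 3 -80.825 59.261
10 3 148.438 -87.821
11 3 -212.672 144.476

(exact arithmetic carried between steps; '≈' marks a value shown rounded to 6 d.p. or computed from one; I and e_prev carry over from the previous line; the table rounds u and y to 3 d.p., halves away from zero)
n=0: y=0, sp=3, e=sp−y=3; I=3, D=e−e_prev=3; u=5/4·3+1/2·3+0·3=5.25; next y=-4/5·0+1/2·5.25=2.625
n=1: y=2.625, sp=3, e=sp−y=0.375; I=3.375, D=e−e_prev=-2.625; u=5/4·0.375+1/2·3.375+0·(-2.625)=2.15625; next y=-4/5·2.625+1/2·2.15625=-1.021875
n=2: y=-1.021875, sp=3, e=sp−y=4.021875; I=7.396875, D=e−e_prev=3.646875; u=5/4·4.021875+1/2·7.396875+0·3.646875≈8.725781; next y=-4/5·(-1.021875)+1/2·8.725781≈5.180391
n=3: y≈5.180391, sp=3, e=sp−y≈-2.180391; I≈5.216484, D=e−e_prev≈-6.202266; u=5/4·(-2.180391)+1/2·5.216484+0·(-6.202266)≈-0.117246; next y=-4/5·5.180391+1/2·(-0.117246)≈-4.202936
n=4: y≈-4.202936, sp=3, e=sp−y≈7.202936; I≈12.419420, D=e−e_prev≈9.383326; u=5/4·7.202936+1/2·12.419420+0·9.383326≈15.213379; next y=-4/5·(-4.202936)+1/2·15.213379≈10.969038
n=5: y≈10.969038, sp=3, e=sp−y≈-7.969038; I≈4.450382, D=e−e_prev≈-15.171974; u=5/4·(-7.969038)+1/2·4.450382+0·(-15.171974)≈-7.736107; next y=-4/5·10.969038+1/2·(-7.736107)≈-12.643284
n=6: y≈-12.643284, sp=3, e=sp−y≈15.643284; I≈20.093666, D=e−e_prev≈23.612322; u=5/4·15.643284+1/2·20.093666+0·23.612322≈29.600938; next y=-4/5·(-12.643284)+1/2·29.600938≈24.915096
n=7: y≈24.915096, sp=3, e=sp−y≈-21.915096; I≈-1.821430, D=e−e_prev≈-37.558380; u=5/4·(-21.915096)+1/2·(-1.821430)+0·(-37.558380)≈-28.304585; next y=-4/5·24.915096+1/2·(-28.304585)≈-34.084369
n=8: y≈-34.084369, sp=3, e=sp−y≈37.084369; I≈35.262939, D=e−e_prev≈58.999465; u=5/4·37.084369+1/2·35.262939+0·58.999465≈63.986931; next y=-4/5·(-34.084369)+1/2·63.986931≈59.260961
n=9: y≈59.260961, sp=3, e=sp−y≈-56.260961; I≈-20.998022, D=e−e_prev≈-93.345330; u=5/4·(-56.260961)+1/2·(-20.998022)+0·(-93.345330)≈-80.825212; next y=-4/5·59.260961+1/2·(-80.825212)≈-87.821375
n=10: y≈-87.821375, sp=3, e=sp−y≈90.821375; I≈69.823353, D=e−e_prev≈147.082336; u=5/4·90.821375+1/2·69.823353+0·147.082336≈148.438395; next y=-4/5·(-87.821375)+1/2·148.438395≈144.476298
n=11: y≈144.476298, sp=3, e=sp−y≈-141.476298; I≈-71.652945, D=e−e_prev≈-232.297673; u=5/4·(-141.476298)+1/2·(-71.652945)+0·(-232.297673)≈-212.671844; next y=-4/5·144.476298+1/2·(-212.671844)≈-221.916960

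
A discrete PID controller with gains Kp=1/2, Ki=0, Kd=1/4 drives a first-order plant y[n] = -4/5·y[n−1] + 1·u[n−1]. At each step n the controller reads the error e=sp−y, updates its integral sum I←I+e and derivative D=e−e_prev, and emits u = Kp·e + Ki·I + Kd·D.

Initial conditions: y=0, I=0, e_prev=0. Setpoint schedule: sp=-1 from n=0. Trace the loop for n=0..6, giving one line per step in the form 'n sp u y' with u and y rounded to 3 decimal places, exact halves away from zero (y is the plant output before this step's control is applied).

(exact arithmetic carried between steps; '≈' marks a value shown rounded to 6 d.p. or computed from one; I and e_prev carry over from the previous line; the table rounds u and y to 3 d.p., halves away from zero)
n=0: y=0, sp=-1, e=sp−y=-1; I=-1, D=e−e_prev=-1; u=1/2·(-1)+0·(-1)+1/4·(-1)=-0.75; next y=-4/5·0+1·(-0.75)=-0.75
n=1: y=-0.75, sp=-1, e=sp−y=-0.25; I=-1.25, D=e−e_prev=0.75; u=1/2·(-0.25)+0·(-1.25)+1/4·0.75=0.0625; next y=-4/5·(-0.75)+1·0.0625=0.6625
n=2: y=0.6625, sp=-1, e=sp−y=-1.6625; I=-2.9125, D=e−e_prev=-1.4125; u=1/2·(-1.6625)+0·(-2.9125)+1/4·(-1.4125)=-1.184375; next y=-4/5·0.6625+1·(-1.184375)=-1.714375
n=3: y=-1.714375, sp=-1, e=sp−y=0.714375; I=-2.198125, D=e−e_prev=2.376875; u=1/2·0.714375+0·(-2.198125)+1/4·2.376875≈0.951406; next y=-4/5·(-1.714375)+1·0.951406≈2.322906
n=4: y≈2.322906, sp=-1, e=sp−y≈-3.322906; I≈-5.521031, D=e−e_prev≈-4.037281; u=1/2·(-3.322906)+0·(-5.521031)+1/4·(-4.037281)≈-2.670773; next y=-4/5·2.322906+1·(-2.670773)≈-4.529098
n=5: y≈-4.529098, sp=-1, e=sp−y≈3.529098; I≈-1.991933, D=e−e_prev≈6.852005; u=1/2·3.529098+0·(-1.991933)+1/4·6.852005≈3.477550; next y=-4/5·(-4.529098)+1·3.477550≈7.100829
n=6: y≈7.100829, sp=-1, e=sp−y≈-8.100829; I≈-10.092762, D=e−e_prev≈-11.629928; u=1/2·(-8.100829)+0·(-10.092762)+1/4·(-11.629928)≈-6.957896; next y=-4/5·7.100829+1·(-6.957896)≈-12.638560

0 -1 -0.750 0.000
1 -1 0.063 -0.750
2 -1 -1.184 0.663
3 -1 0.951 -1.714
4 -1 -2.671 2.323
5 -1 3.478 -4.529
6 -1 -6.958 7.101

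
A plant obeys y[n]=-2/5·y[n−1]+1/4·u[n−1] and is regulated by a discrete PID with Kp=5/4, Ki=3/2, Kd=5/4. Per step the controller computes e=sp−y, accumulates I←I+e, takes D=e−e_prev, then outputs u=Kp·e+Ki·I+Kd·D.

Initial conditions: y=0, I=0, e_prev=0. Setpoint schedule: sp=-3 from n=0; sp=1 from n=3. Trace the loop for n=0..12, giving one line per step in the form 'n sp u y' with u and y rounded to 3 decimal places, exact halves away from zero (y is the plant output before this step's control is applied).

(exact arithmetic carried between steps; '≈' marks a value shown rounded to 6 d.p. or computed from one; I and e_prev carry over from the previous line; the table rounds u and y to 3 d.p., halves away from zero)
n=0: y=0, sp=-3, e=sp−y=-3; I=-3, D=e−e_prev=-3; u=5/4·(-3)+3/2·(-3)+5/4·(-3)=-12; next y=-2/5·0+1/4·(-12)=-3
n=1: y=-3, sp=-3, e=sp−y=0; I=-3, D=e−e_prev=3; u=5/4·0+3/2·(-3)+5/4·3=-0.75; next y=-2/5·(-3)+1/4·(-0.75)=1.0125
n=2: y=1.0125, sp=-3, e=sp−y=-4.0125; I=-7.0125, D=e−e_prev=-4.0125; u=5/4·(-4.0125)+3/2·(-7.0125)+5/4·(-4.0125)=-20.55; next y=-2/5·1.0125+1/4·(-20.55)=-5.5425
n=3: y=-5.5425, sp=1, e=sp−y=6.5425; I=-0.47, D=e−e_prev=10.555; u=5/4·6.5425+3/2·(-0.47)+5/4·10.555=20.666875; next y=-2/5·(-5.5425)+1/4·20.666875≈7.383719
n=4: y≈7.383719, sp=1, e=sp−y≈-6.383719; I≈-6.853719, D=e−e_prev≈-12.926219; u=5/4·(-6.383719)+3/2·(-6.853719)+5/4·(-12.926219)≈-34.418; next y=-2/5·7.383719+1/4·(-34.418)≈-11.557988
n=5: y≈-11.557988, sp=1, e=sp−y≈12.557988; I≈5.704269, D=e−e_prev≈18.941706; u=5/4·12.557988+3/2·5.704269+5/4·18.941706≈47.931020; next y=-2/5·(-11.557988)+1/4·47.931020≈16.605950
n=6: y≈16.605950, sp=1, e=sp−y≈-15.605950; I≈-9.901681, D=e−e_prev≈-28.163938; u=5/4·(-15.605950)+3/2·(-9.901681)+5/4·(-28.163938)≈-69.564882; next y=-2/5·16.605950+1/4·(-69.564882)≈-24.033600
n=7: y≈-24.033600, sp=1, e=sp−y≈25.033600; I≈15.131919, D=e−e_prev≈40.639551; u=5/4·25.033600+3/2·15.131919+5/4·40.639551≈104.789317; next y=-2/5·(-24.033600)+1/4·104.789317≈35.810769
n=8: y≈35.810769, sp=1, e=sp−y≈-34.810769; I≈-19.678850, D=e−e_prev≈-59.844370; u=5/4·(-34.810769)+3/2·(-19.678850)+5/4·(-59.844370)≈-147.837200; next y=-2/5·35.810769+1/4·(-147.837200)≈-51.283608
n=9: y≈-51.283608, sp=1, e=sp−y≈52.283608; I≈32.604757, D=e−e_prev≈87.094377; u=5/4·52.283608+3/2·32.604757+5/4·87.094377≈223.129617; next y=-2/5·(-51.283608)+1/4·223.129617≈76.295847
n=10: y≈76.295847, sp=1, e=sp−y≈-75.295847; I≈-42.691090, D=e−e_prev≈-127.579455; u=5/4·(-75.295847)+3/2·(-42.691090)+5/4·(-127.579455)≈-317.630763; next y=-2/5·76.295847+1/4·(-317.630763)≈-109.926030
n=11: y≈-109.926030, sp=1, e=sp−y≈110.926030; I≈68.234940, D=e−e_prev≈186.221877; u=5/4·110.926030+3/2·68.234940+5/4·186.221877≈473.787293; next y=-2/5·(-109.926030)+1/4·473.787293≈162.417235
n=12: y≈162.417235, sp=1, e=sp−y≈-161.417235; I≈-93.182296, D=e−e_prev≈-272.343265; u=5/4·(-161.417235)+3/2·(-93.182296)+5/4·(-272.343265)≈-681.974069; next y=-2/5·162.417235+1/4·(-681.974069)≈-235.460411

0 -3 -12.000 0.000
1 -3 -0.750 -3.000
2 -3 -20.550 1.013
3 1 20.667 -5.543
4 1 -34.418 7.384
5 1 47.931 -11.558
6 1 -69.565 16.606
7 1 104.789 -24.034
8 1 -147.837 35.811
9 1 223.130 -51.284
10 1 -317.631 76.296
11 1 473.787 -109.926
12 1 -681.974 162.417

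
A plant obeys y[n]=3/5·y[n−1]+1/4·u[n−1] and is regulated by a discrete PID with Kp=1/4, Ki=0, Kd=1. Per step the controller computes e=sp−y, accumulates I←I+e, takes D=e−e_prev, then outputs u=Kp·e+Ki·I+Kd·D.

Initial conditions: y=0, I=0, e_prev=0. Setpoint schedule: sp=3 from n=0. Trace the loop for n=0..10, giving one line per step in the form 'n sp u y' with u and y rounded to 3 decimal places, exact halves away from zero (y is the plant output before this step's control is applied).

0 3 3.750 0.000
1 3 -0.422 0.938
2 3 1.116 0.457
3 3 0.515 0.553
4 3 0.727 0.461
5 3 0.638 0.458
6 3 0.665 0.434
7 3 0.651 0.427
8 3 0.653 0.419
9 3 0.651 0.415
10 3 0.650 0.411

(exact arithmetic carried between steps; '≈' marks a value shown rounded to 6 d.p. or computed from one; I and e_prev carry over from the previous line; the table rounds u and y to 3 d.p., halves away from zero)
n=0: y=0, sp=3, e=sp−y=3; I=3, D=e−e_prev=3; u=1/4·3+0·3+1·3=3.75; next y=3/5·0+1/4·3.75=0.9375
n=1: y=0.9375, sp=3, e=sp−y=2.0625; I=5.0625, D=e−e_prev=-0.9375; u=1/4·2.0625+0·5.0625+1·(-0.9375)=-0.421875; next y=3/5·0.9375+1/4·(-0.421875)≈0.457031
n=2: y≈0.457031, sp=3, e=sp−y≈2.542969; I≈7.605469, D=e−e_prev≈0.480469; u=1/4·2.542969+0·7.605469+1·0.480469≈1.116211; next y=3/5·0.457031+1/4·1.116211≈0.553271
n=3: y≈0.553271, sp=3, e=sp−y≈2.446729; I≈10.052197, D=e−e_prev≈-0.096240; u=1/4·2.446729+0·10.052197+1·(-0.096240)≈0.515442; next y=3/5·0.553271+1/4·0.515442≈0.460823
n=4: y≈0.460823, sp=3, e=sp−y≈2.539177; I≈12.591374, D=e−e_prev≈0.092448; u=1/4·2.539177+0·12.591374+1·0.092448≈0.727242; next y=3/5·0.460823+1/4·0.727242≈0.458305
n=5: y≈0.458305, sp=3, e=sp−y≈2.541695; I≈15.133069, D=e−e_prev≈0.002519; u=1/4·2.541695+0·15.133069+1·0.002519≈0.637943; next y=3/5·0.458305+1/4·0.637943≈0.434468
n=6: y≈0.434468, sp=3, e=sp−y≈2.565532; I≈17.698601, D=e−e_prev≈0.023836; u=1/4·2.565532+0·17.698601+1·0.023836≈0.665219; next y=3/5·0.434468+1/4·0.665219≈0.426986
n=7: y≈0.426986, sp=3, e=sp−y≈2.573014; I≈20.271615, D=e−e_prev≈0.007483; u=1/4·2.573014+0·20.271615+1·0.007483≈0.650736; next y=3/5·0.426986+1/4·0.650736≈0.418876
n=8: y≈0.418876, sp=3, e=sp−y≈2.581124; I≈22.852740, D=e−e_prev≈0.008110; u=1/4·2.581124+0·22.852740+1·0.008110≈0.653391; next y=3/5·0.418876+1/4·0.653391≈0.414673
n=9: y≈0.414673, sp=3, e=sp−y≈2.585327; I≈25.438066, D=e−e_prev≈0.004202; u=1/4·2.585327+0·25.438066+1·0.004202≈0.650534; next y=3/5·0.414673+1/4·0.650534≈0.411437
n=10: y≈0.411437, sp=3, e=sp−y≈2.588563; I≈28.026629, D=e−e_prev≈0.003236; u=1/4·2.588563+0·28.026629+1·0.003236≈0.650376; next y=3/5·0.411437+1/4·0.650376≈0.409457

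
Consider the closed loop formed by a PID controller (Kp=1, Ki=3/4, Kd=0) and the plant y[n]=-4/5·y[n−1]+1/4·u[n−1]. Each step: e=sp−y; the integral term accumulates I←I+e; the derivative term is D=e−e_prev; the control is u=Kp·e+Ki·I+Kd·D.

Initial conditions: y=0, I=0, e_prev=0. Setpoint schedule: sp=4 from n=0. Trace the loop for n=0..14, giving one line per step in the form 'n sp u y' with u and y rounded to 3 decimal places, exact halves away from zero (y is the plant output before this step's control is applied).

0 4 7.000 0.000
1 4 6.938 1.750
2 4 11.102 0.334
3 4 10.048 2.508
4 4 14.671 0.505
5 4 12.466 3.263
6 4 17.844 0.506
7 4 14.251 4.057
8 4 20.752 0.317
9 4 15.435 4.934
10 4 23.524 -0.088
11 4 16.020 5.952
12 4 26.295 -0.756
13 4 15.976 7.179
14 4 29.216 -1.749

(exact arithmetic carried between steps; '≈' marks a value shown rounded to 6 d.p. or computed from one; I and e_prev carry over from the previous line; the table rounds u and y to 3 d.p., halves away from zero)
n=0: y=0, sp=4, e=sp−y=4; I=4, D=e−e_prev=4; u=1·4+3/4·4+0·4=7; next y=-4/5·0+1/4·7=1.75
n=1: y=1.75, sp=4, e=sp−y=2.25; I=6.25, D=e−e_prev=-1.75; u=1·2.25+3/4·6.25+0·(-1.75)=6.9375; next y=-4/5·1.75+1/4·6.9375=0.334375
n=2: y=0.334375, sp=4, e=sp−y=3.665625; I=9.915625, D=e−e_prev=1.415625; u=1·3.665625+3/4·9.915625+0·1.415625≈11.102344; next y=-4/5·0.334375+1/4·11.102344≈2.508086
n=3: y≈2.508086, sp=4, e=sp−y≈1.491914; I≈11.407539, D=e−e_prev≈-2.173711; u=1·1.491914+3/4·11.407539+0·(-2.173711)≈10.047568; next y=-4/5·2.508086+1/4·10.047568≈0.505423
n=4: y≈0.505423, sp=4, e=sp−y≈3.494577; I≈14.902116, D=e−e_prev≈2.002663; u=1·3.494577+3/4·14.902116+0·2.002663≈14.671163; next y=-4/5·0.505423+1/4·14.671163≈3.263452
n=5: y≈3.263452, sp=4, e=sp−y≈0.736548; I≈15.638664, D=e−e_prev≈-2.758029; u=1·0.736548+3/4·15.638664+0·(-2.758029)≈12.465545; next y=-4/5·3.263452+1/4·12.465545≈0.505625
n=6: y≈0.505625, sp=4, e=sp−y≈3.494375; I≈19.133039, D=e−e_prev≈2.757828; u=1·3.494375+3/4·19.133039+0·2.757828≈17.844155; next y=-4/5·0.505625+1/4·17.844155≈4.056539
n=7: y≈4.056539, sp=4, e=sp−y≈-0.056539; I≈19.076500, D=e−e_prev≈-3.550914; u=1·(-0.056539)+3/4·19.076500+0·(-3.550914)≈14.250836; next y=-4/5·4.056539+1/4·14.250836≈0.317478
n=8: y≈0.317478, sp=4, e=sp−y≈3.682522; I≈22.759022, D=e−e_prev≈3.739061; u=1·3.682522+3/4·22.759022+0·3.739061≈20.751789; next y=-4/5·0.317478+1/4·20.751789≈4.933965
n=9: y≈4.933965, sp=4, e=sp−y≈-0.933965; I≈21.825057, D=e−e_prev≈-4.616487; u=1·(-0.933965)+3/4·21.825057+0·(-4.616487)≈15.434828; next y=-4/5·4.933965+1/4·15.434828≈-0.088465
n=10: y≈-0.088465, sp=4, e=sp−y≈4.088465; I≈25.913522, D=e−e_prev≈5.022430; u=1·4.088465+3/4·25.913522+0·5.022430≈23.523607; next y=-4/5·(-0.088465)+1/4·23.523607≈5.951674
n=11: y≈5.951674, sp=4, e=sp−y≈-1.951674; I≈23.961849, D=e−e_prev≈-6.040139; u=1·(-1.951674)+3/4·23.961849+0·(-6.040139)≈16.019713; next y=-4/5·5.951674+1/4·16.019713≈-0.756411
n=12: y≈-0.756411, sp=4, e=sp−y≈4.756411; I≈28.718259, D=e−e_prev≈6.708084; u=1·4.756411+3/4·28.718259+0·6.708084≈26.295105; next y=-4/5·(-0.756411)+1/4·26.295105≈7.178905
n=13: y≈7.178905, sp=4, e=sp−y≈-3.178905; I≈25.539354, D=e−e_prev≈-7.935315; u=1·(-3.178905)+3/4·25.539354+0·(-7.935315)≈15.975611; next y=-4/5·7.178905+1/4·15.975611≈-1.749221
n=14: y≈-1.749221, sp=4, e=sp−y≈5.749221; I≈31.288576, D=e−e_prev≈8.928126; u=1·5.749221+3/4·31.288576+0·8.928126≈29.215653; next y=-4/5·(-1.749221)+1/4·29.215653≈8.703290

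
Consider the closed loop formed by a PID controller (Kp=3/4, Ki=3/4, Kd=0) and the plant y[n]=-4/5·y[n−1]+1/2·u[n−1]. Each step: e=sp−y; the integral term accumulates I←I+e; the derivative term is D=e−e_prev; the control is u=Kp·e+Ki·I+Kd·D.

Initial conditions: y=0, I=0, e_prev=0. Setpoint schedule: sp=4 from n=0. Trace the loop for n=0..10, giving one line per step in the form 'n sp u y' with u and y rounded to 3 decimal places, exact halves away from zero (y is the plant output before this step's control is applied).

(exact arithmetic carried between steps; '≈' marks a value shown rounded to 6 d.p. or computed from one; I and e_prev carry over from the previous line; the table rounds u and y to 3 d.p., halves away from zero)
n=0: y=0, sp=4, e=sp−y=4; I=4, D=e−e_prev=4; u=3/4·4+3/4·4+0·4=6; next y=-4/5·0+1/2·6=3
n=1: y=3, sp=4, e=sp−y=1; I=5, D=e−e_prev=-3; u=3/4·1+3/4·5+0·(-3)=4.5; next y=-4/5·3+1/2·4.5=-0.15
n=2: y=-0.15, sp=4, e=sp−y=4.15; I=9.15, D=e−e_prev=3.15; u=3/4·4.15+3/4·9.15+0·3.15=9.975; next y=-4/5·(-0.15)+1/2·9.975=5.1075
n=3: y=5.1075, sp=4, e=sp−y=-1.1075; I=8.0425, D=e−e_prev=-5.2575; u=3/4·(-1.1075)+3/4·8.0425+0·(-5.2575)=5.20125; next y=-4/5·5.1075+1/2·5.20125=-1.485375
n=4: y=-1.485375, sp=4, e=sp−y=5.485375; I=13.527875, D=e−e_prev=6.592875; u=3/4·5.485375+3/4·13.527875+0·6.592875≈14.259938; next y=-4/5·(-1.485375)+1/2·14.259938≈8.318269
n=5: y≈8.318269, sp=4, e=sp−y≈-4.318269; I≈9.209606, D=e−e_prev≈-9.803644; u=3/4·(-4.318269)+3/4·9.209606+0·(-9.803644)≈3.668503; next y=-4/5·8.318269+1/2·3.668503≈-4.820363
n=6: y≈-4.820363, sp=4, e=sp−y≈8.820363; I≈18.029970, D=e−e_prev≈13.138632; u=3/4·8.820363+3/4·18.029970+0·13.138632≈20.137750; next y=-4/5·(-4.820363)+1/2·20.137750≈13.925166
n=7: y≈13.925166, sp=4, e=sp−y≈-9.925166; I≈8.104804, D=e−e_prev≈-18.745529; u=3/4·(-9.925166)+3/4·8.104804+0·(-18.745529)≈-1.365271; next y=-4/5·13.925166+1/2·(-1.365271)≈-11.822768
n=8: y≈-11.822768, sp=4, e=sp−y≈15.822768; I≈23.927572, D=e−e_prev≈25.747934; u=3/4·15.822768+3/4·23.927572+0·25.747934≈29.812755; next y=-4/5·(-11.822768)+1/2·29.812755≈24.364592
n=9: y≈24.364592, sp=4, e=sp−y≈-20.364592; I≈3.562980, D=e−e_prev≈-36.187360; u=3/4·(-20.364592)+3/4·3.562980+0·(-36.187360)≈-12.601209; next y=-4/5·24.364592+1/2·(-12.601209)≈-25.792278
n=10: y≈-25.792278, sp=4, e=sp−y≈29.792278; I≈33.355258, D=e−e_prev≈50.156870; u=3/4·29.792278+3/4·33.355258+0·50.156870≈47.360652; next y=-4/5·(-25.792278)+1/2·47.360652≈44.314149

0 4 6.000 0.000
1 4 4.500 3.000
2 4 9.975 -0.150
3 4 5.201 5.108
4 4 14.260 -1.485
5 4 3.669 8.318
6 4 20.138 -4.820
7 4 -1.365 13.925
8 4 29.813 -11.823
9 4 -12.601 24.365
10 4 47.361 -25.792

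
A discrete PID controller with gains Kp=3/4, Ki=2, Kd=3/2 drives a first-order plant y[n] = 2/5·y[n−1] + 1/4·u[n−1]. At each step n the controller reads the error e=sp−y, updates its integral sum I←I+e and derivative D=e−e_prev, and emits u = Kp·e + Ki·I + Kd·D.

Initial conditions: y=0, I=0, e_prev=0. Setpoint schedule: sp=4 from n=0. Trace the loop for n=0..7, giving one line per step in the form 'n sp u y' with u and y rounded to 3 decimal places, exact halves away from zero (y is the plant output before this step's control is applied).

0 4 17.000 0.000
1 4 0.938 4.250
2 4 16.654 1.934
3 4 4.550 4.937
4 4 14.935 3.112
5 4 6.041 4.979
6 4 13.160 3.502
7 4 6.888 4.691

(exact arithmetic carried between steps; '≈' marks a value shown rounded to 6 d.p. or computed from one; I and e_prev carry over from the previous line; the table rounds u and y to 3 d.p., halves away from zero)
n=0: y=0, sp=4, e=sp−y=4; I=4, D=e−e_prev=4; u=3/4·4+2·4+3/2·4=17; next y=2/5·0+1/4·17=4.25
n=1: y=4.25, sp=4, e=sp−y=-0.25; I=3.75, D=e−e_prev=-4.25; u=3/4·(-0.25)+2·3.75+3/2·(-4.25)=0.9375; next y=2/5·4.25+1/4·0.9375=1.934375
n=2: y=1.934375, sp=4, e=sp−y=2.065625; I=5.815625, D=e−e_prev=2.315625; u=3/4·2.065625+2·5.815625+3/2·2.315625≈16.653906; next y=2/5·1.934375+1/4·16.653906≈4.937227
n=3: y≈4.937227, sp=4, e=sp−y≈-0.937227; I≈4.878398, D=e−e_prev≈-3.002852; u=3/4·(-0.937227)+2·4.878398+3/2·(-3.002852)≈4.549600; next y=2/5·4.937227+1/4·4.549600≈3.112291
n=4: y≈3.112291, sp=4, e=sp−y≈0.887709; I≈5.766108, D=e−e_prev≈1.824936; u=3/4·0.887709+2·5.766108+3/2·1.824936≈14.935402; next y=2/5·3.112291+1/4·14.935402≈4.978767
n=5: y≈4.978767, sp=4, e=sp−y≈-0.978767; I≈4.787341, D=e−e_prev≈-1.866476; u=3/4·(-0.978767)+2·4.787341+3/2·(-1.866476)≈6.040893; next y=2/5·4.978767+1/4·6.040893≈3.501730
n=6: y≈3.501730, sp=4, e=sp−y≈0.498270; I≈5.285611, D=e−e_prev≈1.477037; u=3/4·0.498270+2·5.285611+3/2·1.477037≈13.160480; next y=2/5·3.501730+1/4·13.160480≈4.690812
n=7: y≈4.690812, sp=4, e=sp−y≈-0.690812; I≈4.594799, D=e−e_prev≈-1.189082; u=3/4·(-0.690812)+2·4.594799+3/2·(-1.189082)≈6.887866; next y=2/5·4.690812+1/4·6.887866≈3.598291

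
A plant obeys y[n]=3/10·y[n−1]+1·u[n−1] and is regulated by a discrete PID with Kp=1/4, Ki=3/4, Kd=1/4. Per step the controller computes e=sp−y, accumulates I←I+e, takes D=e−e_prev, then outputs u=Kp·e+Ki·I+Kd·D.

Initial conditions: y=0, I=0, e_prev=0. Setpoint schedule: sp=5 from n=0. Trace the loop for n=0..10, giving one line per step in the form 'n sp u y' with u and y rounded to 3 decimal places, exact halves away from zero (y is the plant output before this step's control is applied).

(exact arithmetic carried between steps; '≈' marks a value shown rounded to 6 d.p. or computed from one; I and e_prev carry over from the previous line; the table rounds u and y to 3 d.p., halves away from zero)
n=0: y=0, sp=5, e=sp−y=5; I=5, D=e−e_prev=5; u=1/4·5+3/4·5+1/4·5=6.25; next y=3/10·0+1·6.25=6.25
n=1: y=6.25, sp=5, e=sp−y=-1.25; I=3.75, D=e−e_prev=-6.25; u=1/4·(-1.25)+3/4·3.75+1/4·(-6.25)=0.9375; next y=3/10·6.25+1·0.9375=2.8125
n=2: y=2.8125, sp=5, e=sp−y=2.1875; I=5.9375, D=e−e_prev=3.4375; u=1/4·2.1875+3/4·5.9375+1/4·3.4375=5.859375; next y=3/10·2.8125+1·5.859375=6.703125
n=3: y=6.703125, sp=5, e=sp−y=-1.703125; I=4.234375, D=e−e_prev=-3.890625; u=1/4·(-1.703125)+3/4·4.234375+1/4·(-3.890625)≈1.777344; next y=3/10·6.703125+1·1.777344≈3.788281
n=4: y≈3.788281, sp=5, e=sp−y≈1.211719; I≈5.446094, D=e−e_prev≈2.914844; u=1/4·1.211719+3/4·5.446094+1/4·2.914844≈5.116211; next y=3/10·3.788281+1·5.116211≈6.252695
n=5: y≈6.252695, sp=5, e=sp−y≈-1.252695; I≈4.193398, D=e−e_prev≈-2.464414; u=1/4·(-1.252695)+3/4·4.193398+1/4·(-2.464414)≈2.215771; next y=3/10·6.252695+1·2.215771≈4.091580
n=6: y≈4.091580, sp=5, e=sp−y≈0.908420; I≈5.101818, D=e−e_prev≈2.161115; u=1/4·0.908420+3/4·5.101818+1/4·2.161115≈4.593748; next y=3/10·4.091580+1·4.593748≈5.821222
n=7: y≈5.821222, sp=5, e=sp−y≈-0.821222; I≈4.280597, D=e−e_prev≈-1.729642; u=1/4·(-0.821222)+3/4·4.280597+1/4·(-1.729642)≈2.572732; next y=3/10·5.821222+1·2.572732≈4.319098
n=8: y≈4.319098, sp=5, e=sp−y≈0.680902; I≈4.961498, D=e−e_prev≈1.502123; u=1/4·0.680902+3/4·4.961498+1/4·1.502123≈4.266880; next y=3/10·4.319098+1·4.266880≈5.562610
n=9: y≈5.562610, sp=5, e=sp−y≈-0.562610; I≈4.398889, D=e−e_prev≈-1.243511; u=1/4·(-0.562610)+3/4·4.398889+1/4·(-1.243511)≈2.847636; next y=3/10·5.562610+1·2.847636≈4.516419
n=10: y≈4.516419, sp=5, e=sp−y≈0.483581; I≈4.882470, D=e−e_prev≈1.046190; u=1/4·0.483581+3/4·4.882470+1/4·1.046190≈4.044295; next y=3/10·4.516419+1·4.044295≈5.399221

0 5 6.250 0.000
1 5 0.938 6.250
2 5 5.859 2.813
3 5 1.777 6.703
4 5 5.116 3.788
5 5 2.216 6.253
6 5 4.594 4.092
7 5 2.573 5.821
8 5 4.267 4.319
9 5 2.848 5.563
10 5 4.044 4.516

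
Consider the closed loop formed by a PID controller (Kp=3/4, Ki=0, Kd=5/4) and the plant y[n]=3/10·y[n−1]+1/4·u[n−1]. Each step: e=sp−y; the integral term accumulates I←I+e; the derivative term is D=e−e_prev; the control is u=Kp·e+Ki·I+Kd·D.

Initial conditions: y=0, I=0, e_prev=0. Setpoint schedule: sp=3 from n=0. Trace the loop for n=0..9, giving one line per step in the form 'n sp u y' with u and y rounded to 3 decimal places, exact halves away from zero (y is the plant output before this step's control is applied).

(exact arithmetic carried between steps; '≈' marks a value shown rounded to 6 d.p. or computed from one; I and e_prev carry over from the previous line; the table rounds u and y to 3 d.p., halves away from zero)
n=0: y=0, sp=3, e=sp−y=3; I=3, D=e−e_prev=3; u=3/4·3+0·3+5/4·3=6; next y=3/10·0+1/4·6=1.5
n=1: y=1.5, sp=3, e=sp−y=1.5; I=4.5, D=e−e_prev=-1.5; u=3/4·1.5+0·4.5+5/4·(-1.5)=-0.75; next y=3/10·1.5+1/4·(-0.75)=0.2625
n=2: y=0.2625, sp=3, e=sp−y=2.7375; I=7.2375, D=e−e_prev=1.2375; u=3/4·2.7375+0·7.2375+5/4·1.2375=3.6; next y=3/10·0.2625+1/4·3.6=0.97875
n=3: y=0.97875, sp=3, e=sp−y=2.02125; I=9.25875, D=e−e_prev=-0.71625; u=3/4·2.02125+0·9.25875+5/4·(-0.71625)=0.620625; next y=3/10·0.97875+1/4·0.620625≈0.448781
n=4: y≈0.448781, sp=3, e=sp−y≈2.551219; I≈11.809969, D=e−e_prev≈0.529969; u=3/4·2.551219+0·11.809969+5/4·0.529969≈2.575875; next y=3/10·0.448781+1/4·2.575875≈0.778603
n=5: y≈0.778603, sp=3, e=sp−y≈2.221397; I≈14.031366, D=e−e_prev≈-0.329822; u=3/4·2.221397+0·14.031366+5/4·(-0.329822)≈1.253770; next y=3/10·0.778603+1/4·1.253770≈0.547024
n=6: y≈0.547024, sp=3, e=sp−y≈2.452976; I≈16.484342, D=e−e_prev≈0.231580; u=3/4·2.452976+0·16.484342+5/4·0.231580≈2.129207; next y=3/10·0.547024+1/4·2.129207≈0.696409
n=7: y≈0.696409, sp=3, e=sp−y≈2.303591; I≈18.787933, D=e−e_prev≈-0.149385; u=3/4·2.303591+0·18.787933+5/4·(-0.149385)≈1.540962; next y=3/10·0.696409+1/4·1.540962≈0.594163
n=8: y≈0.594163, sp=3, e=sp−y≈2.405837; I≈21.193770, D=e−e_prev≈0.102246; u=3/4·2.405837+0·21.193770+5/4·0.102246≈1.932185; next y=3/10·0.594163+1/4·1.932185≈0.661295
n=9: y≈0.661295, sp=3, e=sp−y≈2.338705; I≈23.532475, D=e−e_prev≈-0.067132; u=3/4·2.338705+0·23.532475+5/4·(-0.067132)≈1.670114; next y=3/10·0.661295+1/4·1.670114≈0.615917

0 3 6.000 0.000
1 3 -0.750 1.500
2 3 3.600 0.263
3 3 0.621 0.979
4 3 2.576 0.449
5 3 1.254 0.779
6 3 2.129 0.547
7 3 1.541 0.696
8 3 1.932 0.594
9 3 1.670 0.661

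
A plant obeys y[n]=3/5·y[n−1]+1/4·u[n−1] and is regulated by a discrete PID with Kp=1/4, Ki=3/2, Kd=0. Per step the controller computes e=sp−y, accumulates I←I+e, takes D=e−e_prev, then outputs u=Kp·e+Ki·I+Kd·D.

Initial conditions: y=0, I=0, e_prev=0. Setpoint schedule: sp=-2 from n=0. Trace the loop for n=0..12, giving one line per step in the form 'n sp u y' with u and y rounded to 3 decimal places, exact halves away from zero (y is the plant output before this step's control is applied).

(exact arithmetic carried between steps; '≈' marks a value shown rounded to 6 d.p. or computed from one; I and e_prev carry over from the previous line; the table rounds u and y to 3 d.p., halves away from zero)
n=0: y=0, sp=-2, e=sp−y=-2; I=-2, D=e−e_prev=-2; u=1/4·(-2)+3/2·(-2)+0·(-2)=-3.5; next y=3/5·0+1/4·(-3.5)=-0.875
n=1: y=-0.875, sp=-2, e=sp−y=-1.125; I=-3.125, D=e−e_prev=0.875; u=1/4·(-1.125)+3/2·(-3.125)+0·0.875=-4.96875; next y=3/5·(-0.875)+1/4·(-4.96875)≈-1.767188
n=2: y≈-1.767188, sp=-2, e=sp−y≈-0.232813; I≈-3.357813, D=e−e_prev≈0.892188; u=1/4·(-0.232813)+3/2·(-3.357813)+0·0.892188≈-5.094922; next y=3/5·(-1.767188)+1/4·(-5.094922)≈-2.334043
n=3: y≈-2.334043, sp=-2, e=sp−y≈0.334043; I≈-3.023770, D=e−e_prev≈0.566855; u=1/4·0.334043+3/2·(-3.023770)+0·0.566855≈-4.452144; next y=3/5·(-2.334043)+1/4·(-4.452144)≈-2.513462
n=4: y≈-2.513462, sp=-2, e=sp−y≈0.513462; I≈-2.510308, D=e−e_prev≈0.179419; u=1/4·0.513462+3/2·(-2.510308)+0·0.179419≈-3.637096; next y=3/5·(-2.513462)+1/4·(-3.637096)≈-2.417351
n=5: y≈-2.417351, sp=-2, e=sp−y≈0.417351; I≈-2.092957, D=e−e_prev≈-0.096111; u=1/4·0.417351+3/2·(-2.092957)+0·(-0.096111)≈-3.035097; next y=3/5·(-2.417351)+1/4·(-3.035097)≈-2.209185
n=6: y≈-2.209185, sp=-2, e=sp−y≈0.209185; I≈-1.883772, D=e−e_prev≈-0.208166; u=1/4·0.209185+3/2·(-1.883772)+0·(-0.208166)≈-2.773361; next y=3/5·(-2.209185)+1/4·(-2.773361)≈-2.018851
n=7: y≈-2.018851, sp=-2, e=sp−y≈0.018851; I≈-1.864920, D=e−e_prev≈-0.190334; u=1/4·0.018851+3/2·(-1.864920)+0·(-0.190334)≈-2.792668; next y=3/5·(-2.018851)+1/4·(-2.792668)≈-1.909478
n=8: y≈-1.909478, sp=-2, e=sp−y≈-0.090522; I≈-1.955443, D=e−e_prev≈-0.109374; u=1/4·(-0.090522)+3/2·(-1.955443)+0·(-0.109374)≈-2.955795; next y=3/5·(-1.909478)+1/4·(-2.955795)≈-1.884635
n=9: y≈-1.884635, sp=-2, e=sp−y≈-0.115365; I≈-2.070807, D=e−e_prev≈-0.024842; u=1/4·(-0.115365)+3/2·(-2.070807)+0·(-0.024842)≈-3.135052; next y=3/5·(-1.884635)+1/4·(-3.135052)≈-1.914544
n=10: y≈-1.914544, sp=-2, e=sp−y≈-0.085456; I≈-2.156263, D=e−e_prev≈0.029909; u=1/4·(-0.085456)+3/2·(-2.156263)+0·0.029909≈-3.255759; next y=3/5·(-1.914544)+1/4·(-3.255759)≈-1.962666
n=11: y≈-1.962666, sp=-2, e=sp−y≈-0.037334; I≈-2.193597, D=e−e_prev≈0.048122; u=1/4·(-0.037334)+3/2·(-2.193597)+0·0.048122≈-3.299729; next y=3/5·(-1.962666)+1/4·(-3.299729)≈-2.002532
n=12: y≈-2.002532, sp=-2, e=sp−y≈0.002532; I≈-2.191065, D=e−e_prev≈0.039866; u=1/4·0.002532+3/2·(-2.191065)+0·0.039866≈-3.285965; next y=3/5·(-2.002532)+1/4·(-3.285965)≈-2.023010

0 -2 -3.500 0.000
1 -2 -4.969 -0.875
2 -2 -5.095 -1.767
3 -2 -4.452 -2.334
4 -2 -3.637 -2.513
5 -2 -3.035 -2.417
6 -2 -2.773 -2.209
7 -2 -2.793 -2.019
8 -2 -2.956 -1.909
9 -2 -3.135 -1.885
10 -2 -3.256 -1.915
11 -2 -3.300 -1.963
12 -2 -3.286 -2.003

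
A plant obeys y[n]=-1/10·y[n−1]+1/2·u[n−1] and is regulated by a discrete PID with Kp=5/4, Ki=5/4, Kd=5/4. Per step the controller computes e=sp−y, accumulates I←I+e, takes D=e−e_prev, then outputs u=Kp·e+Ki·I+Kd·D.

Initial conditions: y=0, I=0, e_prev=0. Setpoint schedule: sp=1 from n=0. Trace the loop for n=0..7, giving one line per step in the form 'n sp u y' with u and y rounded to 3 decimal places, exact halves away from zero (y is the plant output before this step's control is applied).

(exact arithmetic carried between steps; '≈' marks a value shown rounded to 6 d.p. or computed from one; I and e_prev carry over from the previous line; the table rounds u and y to 3 d.p., halves away from zero)
n=0: y=0, sp=1, e=sp−y=1; I=1, D=e−e_prev=1; u=5/4·1+5/4·1+5/4·1=3.75; next y=-1/10·0+1/2·3.75=1.875
n=1: y=1.875, sp=1, e=sp−y=-0.875; I=0.125, D=e−e_prev=-1.875; u=5/4·(-0.875)+5/4·0.125+5/4·(-1.875)=-3.28125; next y=-1/10·1.875+1/2·(-3.28125)=-1.828125
n=2: y=-1.828125, sp=1, e=sp−y=2.828125; I=2.953125, D=e−e_prev=3.703125; u=5/4·2.828125+5/4·2.953125+5/4·3.703125≈11.855469; next y=-1/10·(-1.828125)+1/2·11.855469≈6.110547
n=3: y≈6.110547, sp=1, e=sp−y≈-5.110547; I≈-2.157422, D=e−e_prev≈-7.938672; u=5/4·(-5.110547)+5/4·(-2.157422)+5/4·(-7.938672)≈-19.008301; next y=-1/10·6.110547+1/2·(-19.008301)≈-10.115205
n=4: y≈-10.115205, sp=1, e=sp−y≈11.115205; I≈8.957783, D=e−e_prev≈16.225752; u=5/4·11.115205+5/4·8.957783+5/4·16.225752≈45.373425; next y=-1/10·(-10.115205)+1/2·45.373425≈23.698233
n=5: y≈23.698233, sp=1, e=sp−y≈-22.698233; I≈-13.740450, D=e−e_prev≈-33.813438; u=5/4·(-22.698233)+5/4·(-13.740450)+5/4·(-33.813438)≈-87.815152; next y=-1/10·23.698233+1/2·(-87.815152)≈-46.277399
n=6: y≈-46.277399, sp=1, e=sp−y≈47.277399; I≈33.536949, D=e−e_prev≈69.975632; u=5/4·47.277399+5/4·33.536949+5/4·69.975632≈188.487476; next y=-1/10·(-46.277399)+1/2·188.487476≈98.871478
n=7: y≈98.871478, sp=1, e=sp−y≈-97.871478; I≈-64.334529, D=e−e_prev≈-145.148877; u=5/4·(-97.871478)+5/4·(-64.334529)+5/4·(-145.148877)≈-384.193604; next y=-1/10·98.871478+1/2·(-384.193604)≈-201.983950

0 1 3.750 0.000
1 1 -3.281 1.875
2 1 11.855 -1.828
3 1 -19.008 6.111
4 1 45.373 -10.115
5 1 -87.815 23.698
6 1 188.487 -46.277
7 1 -384.194 98.871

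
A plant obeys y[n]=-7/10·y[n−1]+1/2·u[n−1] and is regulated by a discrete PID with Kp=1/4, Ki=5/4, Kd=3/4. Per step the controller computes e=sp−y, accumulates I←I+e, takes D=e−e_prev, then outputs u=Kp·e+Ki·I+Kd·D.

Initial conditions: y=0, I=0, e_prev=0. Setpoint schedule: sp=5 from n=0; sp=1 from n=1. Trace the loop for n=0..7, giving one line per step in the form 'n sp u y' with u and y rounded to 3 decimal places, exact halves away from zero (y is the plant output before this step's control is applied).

(exact arithmetic carried between steps; '≈' marks a value shown rounded to 6 d.p. or computed from one; I and e_prev carry over from the previous line; the table rounds u and y to 3 d.p., halves away from zero)
n=0: y=0, sp=5, e=sp−y=5; I=5, D=e−e_prev=5; u=1/4·5+5/4·5+3/4·5=11.25; next y=-7/10·0+1/2·11.25=5.625
n=1: y=5.625, sp=1, e=sp−y=-4.625; I=0.375, D=e−e_prev=-9.625; u=1/4·(-4.625)+5/4·0.375+3/4·(-9.625)=-7.90625; next y=-7/10·5.625+1/2·(-7.90625)=-7.890625
n=2: y=-7.890625, sp=1, e=sp−y=8.890625; I=9.265625, D=e−e_prev=13.515625; u=1/4·8.890625+5/4·9.265625+3/4·13.515625≈23.941406; next y=-7/10·(-7.890625)+1/2·23.941406≈17.494141
n=3: y≈17.494141, sp=1, e=sp−y≈-16.494141; I≈-7.228516, D=e−e_prev≈-25.384766; u=1/4·(-16.494141)+5/4·(-7.228516)+3/4·(-25.384766)≈-32.197754; next y=-7/10·17.494141+1/2·(-32.197754)≈-28.344775
n=4: y≈-28.344775, sp=1, e=sp−y≈29.344775; I≈22.116260, D=e−e_prev≈45.838916; u=1/4·29.344775+5/4·22.116260+3/4·45.838916≈69.360706; next y=-7/10·(-28.344775)+1/2·69.360706≈54.521696
n=5: y≈54.521696, sp=1, e=sp−y≈-53.521696; I≈-31.405436, D=e−e_prev≈-82.866471; u=1/4·(-53.521696)+5/4·(-31.405436)+3/4·(-82.866471)≈-114.787072; next y=-7/10·54.521696+1/2·(-114.787072)≈-95.558723
n=6: y≈-95.558723, sp=1, e=sp−y≈96.558723; I≈65.153287, D=e−e_prev≈150.080418; u=1/4·96.558723+5/4·65.153287+3/4·150.080418≈218.141603; next y=-7/10·(-95.558723)+1/2·218.141603≈175.961908
n=7: y≈175.961908, sp=1, e=sp−y≈-174.961908; I≈-109.808621, D=e−e_prev≈-271.520630; u=1/4·(-174.961908)+5/4·(-109.808621)+3/4·(-271.520630)≈-384.641725; next y=-7/10·175.961908+1/2·(-384.641725)≈-315.494198

0 5 11.250 0.000
1 1 -7.906 5.625
2 1 23.941 -7.891
3 1 -32.198 17.494
4 1 69.361 -28.345
5 1 -114.787 54.522
6 1 218.142 -95.559
7 1 -384.642 175.962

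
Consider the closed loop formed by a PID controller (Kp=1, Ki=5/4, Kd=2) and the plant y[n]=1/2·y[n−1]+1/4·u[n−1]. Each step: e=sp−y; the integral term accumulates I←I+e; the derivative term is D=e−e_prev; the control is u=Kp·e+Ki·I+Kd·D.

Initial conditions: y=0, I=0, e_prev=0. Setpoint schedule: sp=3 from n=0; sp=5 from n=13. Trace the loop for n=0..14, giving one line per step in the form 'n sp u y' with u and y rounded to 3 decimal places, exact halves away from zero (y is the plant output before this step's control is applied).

0 3 12.750 0.000
1 3 -3.047 3.188
2 3 13.104 0.832
3 3 -1.052 3.692
4 3 12.767 1.583
5 3 0.119 3.983
6 3 12.028 2.021
7 3 0.843 4.018
8 3 11.205 2.220
9 3 1.396 3.911
10 3 10.468 2.305
11 3 1.899 3.769
12 3 9.859 2.359
13 5 10.878 3.644
14 5 7.329 4.542

(exact arithmetic carried between steps; '≈' marks a value shown rounded to 6 d.p. or computed from one; I and e_prev carry over from the previous line; the table rounds u and y to 3 d.p., halves away from zero)
n=0: y=0, sp=3, e=sp−y=3; I=3, D=e−e_prev=3; u=1·3+5/4·3+2·3=12.75; next y=1/2·0+1/4·12.75=3.1875
n=1: y=3.1875, sp=3, e=sp−y=-0.1875; I=2.8125, D=e−e_prev=-3.1875; u=1·(-0.1875)+5/4·2.8125+2·(-3.1875)=-3.046875; next y=1/2·3.1875+1/4·(-3.046875)≈0.832031
n=2: y≈0.832031, sp=3, e=sp−y≈2.167969; I≈4.980469, D=e−e_prev≈2.355469; u=1·2.167969+5/4·4.980469+2·2.355469≈13.104492; next y=1/2·0.832031+1/4·13.104492≈3.692139
n=3: y≈3.692139, sp=3, e=sp−y≈-0.692139; I≈4.288330, D=e−e_prev≈-2.860107; u=1·(-0.692139)+5/4·4.288330+2·(-2.860107)≈-1.051941; next y=1/2·3.692139+1/4·(-1.051941)≈1.583084
n=4: y≈1.583084, sp=3, e=sp−y≈1.416916; I≈5.705246, D=e−e_prev≈2.109055; u=1·1.416916+5/4·5.705246+2·2.109055≈12.766582; next y=1/2·1.583084+1/4·12.766582≈3.983188
n=5: y≈3.983188, sp=3, e=sp−y≈-0.983188; I≈4.722058, D=e−e_prev≈-2.400104; u=1·(-0.983188)+5/4·4.722058+2·(-2.400104)≈0.119178; next y=1/2·3.983188+1/4·0.119178≈2.021388
n=6: y≈2.021388, sp=3, e=sp−y≈0.978612; I≈5.700670, D=e−e_prev≈1.961799; u=1·0.978612+5/4·5.700670+2·1.961799≈12.028048; next y=1/2·2.021388+1/4·12.028048≈4.017706
n=7: y≈4.017706, sp=3, e=sp−y≈-1.017706; I≈4.682964, D=e−e_prev≈-1.996318; u=1·(-1.017706)+5/4·4.682964+2·(-1.996318)≈0.843363; next y=1/2·4.017706+1/4·0.843363≈2.219694
n=8: y≈2.219694, sp=3, e=sp−y≈0.780306; I≈5.463270, D=e−e_prev≈1.798012; u=1·0.780306+5/4·5.463270+2·1.798012≈11.205418; next y=1/2·2.219694+1/4·11.205418≈3.911201
n=9: y≈3.911201, sp=3, e=sp−y≈-0.911201; I≈4.552069, D=e−e_prev≈-1.691508; u=1·(-0.911201)+5/4·4.552069+2·(-1.691508)≈1.395869; next y=1/2·3.911201+1/4·1.395869≈2.304568
n=10: y≈2.304568, sp=3, e=sp−y≈0.695432; I≈5.247501, D=e−e_prev≈1.606633; u=1·0.695432+5/4·5.247501+2·1.606633≈10.468075; next y=1/2·2.304568+1/4·10.468075≈3.769303
n=11: y≈3.769303, sp=3, e=sp−y≈-0.769303; I≈4.478198, D=e−e_prev≈-1.464735; u=1·(-0.769303)+5/4·4.478198+2·(-1.464735)≈1.898975; next y=1/2·3.769303+1/4·1.898975≈2.359395
n=12: y≈2.359395, sp=3, e=sp−y≈0.640605; I≈5.118803, D=e−e_prev≈1.409907; u=1·0.640605+5/4·5.118803+2·1.409907≈9.858923; next y=1/2·2.359395+1/4·9.858923≈3.644428
n=13: y≈3.644428, sp=5, e=sp−y≈1.355572; I≈6.474374, D=e−e_prev≈0.714967; u=1·1.355572+5/4·6.474374+2·0.714967≈10.878473; next y=1/2·3.644428+1/4·10.878473≈4.541832
n=14: y≈4.541832, sp=5, e=sp−y≈0.458168; I≈6.932542, D=e−e_prev≈-0.897404; u=1·0.458168+5/4·6.932542+2·(-0.897404)≈7.329037; next y=1/2·4.541832+1/4·7.329037≈4.103175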